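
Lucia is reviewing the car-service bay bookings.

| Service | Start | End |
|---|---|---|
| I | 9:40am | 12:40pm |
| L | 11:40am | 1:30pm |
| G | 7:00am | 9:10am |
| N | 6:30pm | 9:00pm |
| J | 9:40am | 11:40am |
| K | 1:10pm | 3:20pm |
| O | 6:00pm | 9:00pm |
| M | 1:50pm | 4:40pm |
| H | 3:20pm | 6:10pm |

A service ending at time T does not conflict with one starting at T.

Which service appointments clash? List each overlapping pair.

Sorted by start: G, I, J, L, K, M, H, O, N.
I starts after G ends, so nothing later overlaps G either.
J starts before I ends → I and J overlap.
L starts before I ends → I and L overlap.
K starts after I ends, so nothing later overlaps I either.
L starts exactly when J ends (back-to-back, no overlap), so nothing later overlaps J either.
K starts before L ends → L and K overlap.
M starts after L ends, so nothing later overlaps L either.
M starts before K ends → K and M overlap.
H starts exactly when K ends (back-to-back, no overlap), so nothing later overlaps K either.
H starts before M ends → M and H overlap.
O starts after M ends, so nothing later overlaps M either.
O starts before H ends → H and O overlap.
N starts after H ends.
N starts before O ends → O and N overlap.

H & M, H & O, I & J, I & L, K & L, K & M, N & O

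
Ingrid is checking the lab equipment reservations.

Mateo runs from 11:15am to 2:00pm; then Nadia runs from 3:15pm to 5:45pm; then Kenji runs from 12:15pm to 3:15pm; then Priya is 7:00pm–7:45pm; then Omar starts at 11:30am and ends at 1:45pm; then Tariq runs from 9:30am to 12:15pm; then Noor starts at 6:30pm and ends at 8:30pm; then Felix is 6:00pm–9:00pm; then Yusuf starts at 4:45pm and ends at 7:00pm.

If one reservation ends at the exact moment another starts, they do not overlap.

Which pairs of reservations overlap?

Two intervals overlap when each starts before the other ends.
Sorted by start: Tariq, Mateo, Omar, Kenji, Nadia, Yusuf, Felix, Noor, Priya.
Mateo starts before Tariq ends → Tariq and Mateo overlap.
Omar starts before Tariq ends → Tariq and Omar overlap.
Kenji starts exactly when Tariq ends (back-to-back, no overlap); Tariq is clear from here.
Omar starts before Mateo ends → Mateo and Omar overlap.
Kenji starts before Mateo ends → Mateo and Kenji overlap.
Nadia starts after Mateo ends; Mateo is clear from here.
Kenji starts before Omar ends → Omar and Kenji overlap.
Nadia starts after Omar ends; Omar is clear from here.
Nadia starts exactly when Kenji ends (back-to-back, no overlap); Kenji is clear from here.
Yusuf starts before Nadia ends → Nadia and Yusuf overlap.
Felix starts after Nadia ends; Nadia is clear from here.
Felix starts before Yusuf ends → Yusuf and Felix overlap.
Noor starts before Yusuf ends → Yusuf and Noor overlap.
Priya starts exactly when Yusuf ends (back-to-back, no overlap).
Noor starts before Felix ends → Felix and Noor overlap.
Priya starts before Felix ends → Felix and Priya overlap.
Priya starts before Noor ends → Noor and Priya overlap.

Felix & Noor, Felix & Priya, Felix & Yusuf, Kenji & Mateo, Kenji & Omar, Mateo & Omar, Mateo & Tariq, Nadia & Yusuf, Noor & Priya, Noor & Yusuf, Omar & Tariq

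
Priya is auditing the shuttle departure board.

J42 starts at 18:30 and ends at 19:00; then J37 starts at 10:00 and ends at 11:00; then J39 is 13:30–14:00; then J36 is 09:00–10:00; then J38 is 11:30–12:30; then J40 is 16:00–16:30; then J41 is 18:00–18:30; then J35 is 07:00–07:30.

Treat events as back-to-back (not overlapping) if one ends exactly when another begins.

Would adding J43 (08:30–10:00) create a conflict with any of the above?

Yes — it overlaps J36

J35: ends 07:30 at or before J43 starts 08:30 → clear.
J36: starts 09:00 before J43 ends 10:00, and ends 10:00 after J43 starts 08:30 → overlap.
J37: starts 10:00 at or after J43 ends 10:00 → clear.
J38: starts 11:30 at or after J43 ends 10:00 → clear.
J39: starts 13:30 at or after J43 ends 10:00 → clear.
J40: starts 16:00 at or after J43 ends 10:00 → clear.
J41: starts 18:00 at or after J43 ends 10:00 → clear.
J42: starts 18:30 at or after J43 ends 10:00 → clear.
J43 overlaps J36.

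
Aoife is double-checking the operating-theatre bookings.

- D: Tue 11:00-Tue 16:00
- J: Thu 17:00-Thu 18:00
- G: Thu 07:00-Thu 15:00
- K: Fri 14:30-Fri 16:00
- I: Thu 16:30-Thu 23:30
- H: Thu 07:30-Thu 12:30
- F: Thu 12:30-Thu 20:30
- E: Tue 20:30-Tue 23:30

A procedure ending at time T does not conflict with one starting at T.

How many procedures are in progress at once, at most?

3

Sweep the timeline, counting +1 at each start and −1 at each end (ends before starts at a tie):
Tue 11:00 start D → 1
Tue 16:00 end D → 0
Tue 20:30 start E → 1
Tue 23:30 end E → 0
Thu 07:00 start G → 1
Thu 07:30 start H → 2
Thu 12:30 end H → 1
Thu 12:30 start F → 2
Thu 15:00 end G → 1
Thu 16:30 start I → 2
Thu 17:00 start J → 3
Thu 18:00 end J → 2
Thu 20:30 end F → 1
Thu 23:30 end I → 0
Fri 14:30 start K → 1
Fri 16:00 end K → 0
Peak is 3, at Thu 17:00 (F, I, J).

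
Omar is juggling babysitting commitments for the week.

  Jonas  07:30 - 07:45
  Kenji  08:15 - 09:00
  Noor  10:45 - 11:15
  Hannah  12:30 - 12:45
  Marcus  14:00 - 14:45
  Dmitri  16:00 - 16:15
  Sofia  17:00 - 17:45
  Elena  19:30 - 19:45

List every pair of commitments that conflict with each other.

no conflicts

Two intervals overlap when each starts before the other ends.
Sorted by start: Jonas, Kenji, Noor, Hannah, Marcus, Dmitri, Sofia, Elena.
Kenji starts after Jonas ends — done with Jonas.
Noor starts after Kenji ends — done with Kenji.
Hannah starts after Noor ends — done with Noor.
Marcus starts after Hannah ends — done with Hannah.
Dmitri starts after Marcus ends — done with Marcus.
Sofia starts after Dmitri ends — done with Dmitri.
Elena starts after Sofia ends.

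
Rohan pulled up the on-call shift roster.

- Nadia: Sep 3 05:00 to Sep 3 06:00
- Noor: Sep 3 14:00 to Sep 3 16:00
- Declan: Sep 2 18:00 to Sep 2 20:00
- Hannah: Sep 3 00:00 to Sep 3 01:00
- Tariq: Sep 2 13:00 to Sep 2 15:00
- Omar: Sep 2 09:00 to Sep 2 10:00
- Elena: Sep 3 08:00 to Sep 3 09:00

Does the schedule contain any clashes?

Sorted by start: Omar, Tariq, Declan, Hannah, Nadia, Elena, Noor.
Tariq starts after Omar ends, so nothing later overlaps Omar either.
Declan starts after Tariq ends, so nothing later overlaps Tariq either.
Hannah starts after Declan ends, so nothing later overlaps Declan either.
Nadia starts after Hannah ends, so nothing later overlaps Hannah either.
Elena starts after Nadia ends, so nothing later overlaps Nadia either.
Noor starts after Elena ends.
Every pair is clear; the schedule has no overlaps.

No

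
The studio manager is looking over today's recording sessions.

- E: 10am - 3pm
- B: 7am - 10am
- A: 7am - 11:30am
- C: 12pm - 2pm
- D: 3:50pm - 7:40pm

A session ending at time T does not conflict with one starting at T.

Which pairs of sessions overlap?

A & B, A & E, C & E

Sorted by start: A, B, E, C, D.
B starts before A ends → A and B overlap.
E starts before A ends → A and E overlap.
C starts after A ends — done with A.
E starts exactly when B ends (back-to-back, no overlap) — done with B.
C starts before E ends → E and C overlap.
D starts after E ends.
D starts after C ends.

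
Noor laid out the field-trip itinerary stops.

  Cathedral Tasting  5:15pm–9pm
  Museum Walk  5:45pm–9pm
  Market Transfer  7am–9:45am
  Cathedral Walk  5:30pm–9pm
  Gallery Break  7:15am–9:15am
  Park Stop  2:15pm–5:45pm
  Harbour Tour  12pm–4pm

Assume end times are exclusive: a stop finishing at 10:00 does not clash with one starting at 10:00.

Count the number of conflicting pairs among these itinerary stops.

Sorted by start: Market Transfer, Gallery Break, Harbour Tour, Park Stop, Cathedral Tasting, Cathedral Walk, Museum Walk.
Gallery Break starts before Market Transfer ends → Market Transfer and Gallery Break overlap.
Harbour Tour starts after Market Transfer ends; Market Transfer is clear from here.
Harbour Tour starts after Gallery Break ends; Gallery Break is clear from here.
Park Stop starts before Harbour Tour ends → Harbour Tour and Park Stop overlap.
Cathedral Tasting starts after Harbour Tour ends; Harbour Tour is clear from here.
Cathedral Tasting starts before Park Stop ends → Park Stop and Cathedral Tasting overlap.
Cathedral Walk starts before Park Stop ends → Park Stop and Cathedral Walk overlap.
Museum Walk starts exactly when Park Stop ends (back-to-back, no overlap).
Cathedral Walk starts before Cathedral Tasting ends → Cathedral Tasting and Cathedral Walk overlap.
Museum Walk starts before Cathedral Tasting ends → Cathedral Tasting and Museum Walk overlap.
Museum Walk starts before Cathedral Walk ends → Cathedral Walk and Museum Walk overlap.
Overlapping pairs: Cathedral Tasting & Cathedral Walk, Cathedral Tasting & Museum Walk, Cathedral Tasting & Park Stop, Cathedral Walk & Museum Walk, Cathedral Walk & Park Stop, Gallery Break & Market Transfer, Harbour Tour & Park Stop — 7 in total.

7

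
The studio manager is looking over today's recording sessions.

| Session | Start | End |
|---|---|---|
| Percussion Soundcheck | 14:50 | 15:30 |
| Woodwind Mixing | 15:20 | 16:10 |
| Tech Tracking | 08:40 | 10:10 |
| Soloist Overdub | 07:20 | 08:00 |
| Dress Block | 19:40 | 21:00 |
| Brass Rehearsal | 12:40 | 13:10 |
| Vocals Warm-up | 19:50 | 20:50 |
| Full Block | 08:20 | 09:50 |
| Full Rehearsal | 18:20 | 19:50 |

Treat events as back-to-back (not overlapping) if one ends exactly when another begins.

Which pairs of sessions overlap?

Sorted by start: Soloist Overdub, Full Block, Tech Tracking, Brass Rehearsal, Percussion Soundcheck, Woodwind Mixing, Full Rehearsal, Dress Block, Vocals Warm-up.
Full Block starts after Soloist Overdub ends; Soloist Overdub is clear from here.
Tech Tracking starts before Full Block ends → Full Block and Tech Tracking overlap.
Brass Rehearsal starts after Full Block ends; Full Block is clear from here.
Brass Rehearsal starts after Tech Tracking ends; Tech Tracking is clear from here.
Percussion Soundcheck starts after Brass Rehearsal ends; Brass Rehearsal is clear from here.
Woodwind Mixing starts before Percussion Soundcheck ends → Percussion Soundcheck and Woodwind Mixing overlap.
Full Rehearsal starts after Percussion Soundcheck ends; Percussion Soundcheck is clear from here.
Full Rehearsal starts after Woodwind Mixing ends; Woodwind Mixing is clear from here.
Dress Block starts before Full Rehearsal ends → Full Rehearsal and Dress Block overlap.
Vocals Warm-up starts exactly when Full Rehearsal ends (back-to-back, no overlap).
Vocals Warm-up starts before Dress Block ends → Dress Block and Vocals Warm-up overlap.

Dress Block & Full Rehearsal, Dress Block & Vocals Warm-up, Full Block & Tech Tracking, Percussion Soundcheck & Woodwind Mixing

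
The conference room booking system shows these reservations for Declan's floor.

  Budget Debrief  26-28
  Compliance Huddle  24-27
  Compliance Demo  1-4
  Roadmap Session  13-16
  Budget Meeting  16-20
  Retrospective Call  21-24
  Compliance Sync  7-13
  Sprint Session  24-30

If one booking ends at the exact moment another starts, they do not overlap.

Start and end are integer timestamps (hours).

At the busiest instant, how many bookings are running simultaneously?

3

Sweep the timeline, counting +1 at each start and −1 at each end (ends before starts at a tie):
1 start Compliance Demo → 1
4 end Compliance Demo → 0
7 start Compliance Sync → 1
13 end Compliance Sync → 0
13 start Roadmap Session → 1
16 end Roadmap Session → 0
16 start Budget Meeting → 1
20 end Budget Meeting → 0
21 start Retrospective Call → 1
24 end Retrospective Call → 0
24 start Compliance Huddle → 1
24 start Sprint Session → 2
26 start Budget Debrief → 3
27 end Compliance Huddle → 2
28 end Budget Debrief → 1
30 end Sprint Session → 0
Peak is 3, at 26 (Budget Debrief, Compliance Huddle, Sprint Session).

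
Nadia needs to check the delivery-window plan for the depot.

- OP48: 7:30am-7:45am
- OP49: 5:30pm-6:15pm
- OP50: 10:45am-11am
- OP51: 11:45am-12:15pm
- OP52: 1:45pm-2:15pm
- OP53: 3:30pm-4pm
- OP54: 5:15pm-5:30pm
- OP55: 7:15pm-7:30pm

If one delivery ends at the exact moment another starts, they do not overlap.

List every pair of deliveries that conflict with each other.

Sorted by start: OP48, OP50, OP51, OP52, OP53, OP54, OP49, OP55.
OP50 starts after OP48 ends, so OP48 has no further overlaps.
OP51 starts after OP50 ends, so OP50 has no further overlaps.
OP52 starts after OP51 ends, so OP51 has no further overlaps.
OP53 starts after OP52 ends, so OP52 has no further overlaps.
OP54 starts after OP53 ends, so OP53 has no further overlaps.
OP49 starts exactly when OP54 ends (back-to-back, no overlap), so OP54 has no further overlaps.
OP55 starts after OP49 ends.

no conflicts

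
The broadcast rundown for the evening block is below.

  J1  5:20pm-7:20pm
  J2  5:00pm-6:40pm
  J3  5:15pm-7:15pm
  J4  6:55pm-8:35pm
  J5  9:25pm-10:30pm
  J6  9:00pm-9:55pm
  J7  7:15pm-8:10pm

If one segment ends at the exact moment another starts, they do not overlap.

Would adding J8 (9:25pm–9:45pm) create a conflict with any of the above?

Yes — it overlaps J5, J6

J2: ends 6:40pm at or before J8 starts 9:25pm → clear.
J3: ends 7:15pm at or before J8 starts 9:25pm → clear.
J1: ends 7:20pm at or before J8 starts 9:25pm → clear.
J4: ends 8:35pm at or before J8 starts 9:25pm → clear.
J7: ends 8:10pm at or before J8 starts 9:25pm → clear.
J6: starts 9:00pm before J8 ends 9:45pm, and ends 9:55pm after J8 starts 9:25pm → overlap.
J5: starts 9:25pm before J8 ends 9:45pm, and ends 10:30pm after J8 starts 9:25pm → overlap.
J8 overlaps J5, J6.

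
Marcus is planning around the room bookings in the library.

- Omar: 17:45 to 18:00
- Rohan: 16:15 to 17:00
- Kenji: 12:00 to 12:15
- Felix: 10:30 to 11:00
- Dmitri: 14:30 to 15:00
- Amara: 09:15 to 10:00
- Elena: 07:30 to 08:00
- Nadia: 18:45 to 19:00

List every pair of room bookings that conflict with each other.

Two intervals overlap when each starts before the other ends.
Sorted by start: Elena, Amara, Felix, Kenji, Dmitri, Rohan, Omar, Nadia.
Amara starts after Elena ends; Elena is clear from here.
Felix starts after Amara ends; Amara is clear from here.
Kenji starts after Felix ends; Felix is clear from here.
Dmitri starts after Kenji ends; Kenji is clear from here.
Rohan starts after Dmitri ends; Dmitri is clear from here.
Omar starts after Rohan ends; Rohan is clear from here.
Nadia starts after Omar ends.

no overlapping pairs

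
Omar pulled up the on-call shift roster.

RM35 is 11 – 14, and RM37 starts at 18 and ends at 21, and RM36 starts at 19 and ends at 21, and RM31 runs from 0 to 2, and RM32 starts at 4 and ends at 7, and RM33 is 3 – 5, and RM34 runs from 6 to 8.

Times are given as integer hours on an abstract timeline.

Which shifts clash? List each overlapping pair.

Sorted by start: RM31, RM33, RM32, RM34, RM35, RM37, RM36.
RM33 starts after RM31 ends, so RM31 has no further overlaps.
RM32 starts before RM33 ends → RM33 and RM32 overlap.
RM34 starts after RM33 ends, so RM33 has no further overlaps.
RM34 starts before RM32 ends → RM32 and RM34 overlap.
RM35 starts after RM32 ends, so RM32 has no further overlaps.
RM35 starts after RM34 ends, so RM34 has no further overlaps.
RM37 starts after RM35 ends, so RM35 has no further overlaps.
RM36 starts before RM37 ends → RM37 and RM36 overlap.

RM32 & RM33, RM32 & RM34, RM36 & RM37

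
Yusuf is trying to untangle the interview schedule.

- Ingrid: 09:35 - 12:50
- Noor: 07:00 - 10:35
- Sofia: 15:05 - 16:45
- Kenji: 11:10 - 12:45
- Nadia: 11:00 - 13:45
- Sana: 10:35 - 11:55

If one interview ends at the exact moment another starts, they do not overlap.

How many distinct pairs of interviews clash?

Sorted by start: Noor, Ingrid, Sana, Nadia, Kenji, Sofia.
Ingrid starts before Noor ends → Noor and Ingrid overlap.
Sana starts exactly when Noor ends (back-to-back, no overlap), so nothing later overlaps Noor either.
Sana starts before Ingrid ends → Ingrid and Sana overlap.
Nadia starts before Ingrid ends → Ingrid and Nadia overlap.
Kenji starts before Ingrid ends → Ingrid and Kenji overlap.
Sofia starts after Ingrid ends.
Nadia starts before Sana ends → Sana and Nadia overlap.
Kenji starts before Sana ends → Sana and Kenji overlap.
Sofia starts after Sana ends.
Kenji starts before Nadia ends → Nadia and Kenji overlap.
Sofia starts after Nadia ends.
Sofia starts after Kenji ends.
Overlapping pairs: Ingrid & Kenji, Ingrid & Nadia, Ingrid & Noor, Ingrid & Sana, Kenji & Nadia, Kenji & Sana, Nadia & Sana — 7 in total.

7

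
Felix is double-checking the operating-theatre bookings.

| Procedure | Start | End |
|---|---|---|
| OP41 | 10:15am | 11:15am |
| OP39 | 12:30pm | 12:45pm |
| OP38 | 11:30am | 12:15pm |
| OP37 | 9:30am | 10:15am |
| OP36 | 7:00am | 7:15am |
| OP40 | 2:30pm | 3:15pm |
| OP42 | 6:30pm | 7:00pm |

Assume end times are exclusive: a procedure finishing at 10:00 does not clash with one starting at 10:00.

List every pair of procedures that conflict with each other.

none

Check each pair: they overlap iff neither finishes before the other starts.
Sorted by start: OP36, OP37, OP41, OP38, OP39, OP40, OP42.
OP37 starts after OP36 ends, so nothing later overlaps OP36 either.
OP41 starts exactly when OP37 ends (back-to-back, no overlap), so nothing later overlaps OP37 either.
OP38 starts after OP41 ends, so nothing later overlaps OP41 either.
OP39 starts after OP38 ends, so nothing later overlaps OP38 either.
OP40 starts after OP39 ends, so nothing later overlaps OP39 either.
OP42 starts after OP40 ends.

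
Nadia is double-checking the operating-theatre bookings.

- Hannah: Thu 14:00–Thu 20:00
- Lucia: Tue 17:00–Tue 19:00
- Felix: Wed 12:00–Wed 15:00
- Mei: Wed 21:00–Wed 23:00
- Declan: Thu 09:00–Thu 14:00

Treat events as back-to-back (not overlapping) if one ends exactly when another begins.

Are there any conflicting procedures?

Sorted by start: Lucia, Felix, Mei, Declan, Hannah.
Felix starts after Lucia ends; Lucia is clear from here.
Mei starts after Felix ends; Felix is clear from here.
Declan starts after Mei ends; Mei is clear from here.
Hannah starts exactly when Declan ends (back-to-back, no overlap).
Every pair is clear; the schedule has no overlaps.

No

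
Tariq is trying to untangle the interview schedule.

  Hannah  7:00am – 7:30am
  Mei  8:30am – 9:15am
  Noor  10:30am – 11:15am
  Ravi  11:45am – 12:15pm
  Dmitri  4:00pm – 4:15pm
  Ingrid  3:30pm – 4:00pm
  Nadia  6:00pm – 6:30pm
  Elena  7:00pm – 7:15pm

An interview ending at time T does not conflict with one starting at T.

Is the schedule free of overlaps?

Two intervals overlap when each starts before the other ends.
Sorted by start: Hannah, Mei, Noor, Ravi, Ingrid, Dmitri, Nadia, Elena.
Mei starts after Hannah ends, so nothing later overlaps Hannah either.
Noor starts after Mei ends, so nothing later overlaps Mei either.
Ravi starts after Noor ends, so nothing later overlaps Noor either.
Ingrid starts after Ravi ends, so nothing later overlaps Ravi either.
Dmitri starts exactly when Ingrid ends (back-to-back, no overlap), so nothing later overlaps Ingrid either.
Nadia starts after Dmitri ends, so nothing later overlaps Dmitri either.
Elena starts after Nadia ends.
Every pair is clear; the schedule has no overlaps.

Yes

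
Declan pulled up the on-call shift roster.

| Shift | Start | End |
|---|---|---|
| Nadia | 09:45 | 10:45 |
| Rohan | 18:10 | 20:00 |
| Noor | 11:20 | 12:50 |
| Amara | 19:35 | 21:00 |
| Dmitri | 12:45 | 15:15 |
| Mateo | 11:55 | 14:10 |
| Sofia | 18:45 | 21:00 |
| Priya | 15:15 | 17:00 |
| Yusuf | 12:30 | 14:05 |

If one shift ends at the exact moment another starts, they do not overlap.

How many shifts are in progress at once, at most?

Sort all start/end points and keep a running count:
09:45 start Nadia → 1
10:45 end Nadia → 0
11:20 start Noor → 1
11:55 start Mateo → 2
12:30 start Yusuf → 3
12:45 start Dmitri → 4
12:50 end Noor → 3
14:05 end Yusuf → 2
14:10 end Mateo → 1
15:15 end Dmitri → 0
15:15 start Priya → 1
17:00 end Priya → 0
18:10 start Rohan → 1
18:45 start Sofia → 2
19:35 start Amara → 3
20:00 end Rohan → 2
21:00 end Amara → 1
21:00 end Sofia → 0
Peak is 4, at 12:45 (Dmitri, Mateo, Noor, Yusuf).

4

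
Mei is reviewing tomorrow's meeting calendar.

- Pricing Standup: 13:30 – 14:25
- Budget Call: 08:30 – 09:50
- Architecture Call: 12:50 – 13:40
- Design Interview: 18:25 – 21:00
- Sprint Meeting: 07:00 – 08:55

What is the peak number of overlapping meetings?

Walk through starts and ends in time order (an end at T is processed before a start at T):
07:00 start Sprint Meeting → 1
08:30 start Budget Call → 2
08:55 end Sprint Meeting → 1
09:50 end Budget Call → 0
12:50 start Architecture Call → 1
13:30 start Pricing Standup → 2
13:40 end Architecture Call → 1
14:25 end Pricing Standup → 0
18:25 start Design Interview → 1
21:00 end Design Interview → 0
Peak is 2, at 08:30 (Budget Call, Sprint Meeting).

2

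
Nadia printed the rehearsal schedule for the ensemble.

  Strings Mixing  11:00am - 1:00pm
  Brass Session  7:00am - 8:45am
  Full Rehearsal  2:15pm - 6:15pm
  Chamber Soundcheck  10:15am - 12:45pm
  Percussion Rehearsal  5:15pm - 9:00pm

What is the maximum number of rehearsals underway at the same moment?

2

Sort all start/end points and keep a running count:
7:00am start Brass Session → 1
8:45am end Brass Session → 0
10:15am start Chamber Soundcheck → 1
11:00am start Strings Mixing → 2
12:45pm end Chamber Soundcheck → 1
1:00pm end Strings Mixing → 0
2:15pm start Full Rehearsal → 1
5:15pm start Percussion Rehearsal → 2
6:15pm end Full Rehearsal → 1
9:00pm end Percussion Rehearsal → 0
Peak is 2, at 11:00am (Chamber Soundcheck, Strings Mixing).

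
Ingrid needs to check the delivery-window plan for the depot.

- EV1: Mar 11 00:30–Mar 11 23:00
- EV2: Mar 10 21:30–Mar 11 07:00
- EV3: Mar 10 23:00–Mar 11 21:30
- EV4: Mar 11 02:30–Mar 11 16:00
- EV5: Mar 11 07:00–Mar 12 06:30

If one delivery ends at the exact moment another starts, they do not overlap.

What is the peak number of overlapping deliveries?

Sweep the timeline, counting +1 at each start and −1 at each end (ends before starts at a tie):
Mar 10 21:30 start EV2 → 1
Mar 10 23:00 start EV3 → 2
Mar 11 00:30 start EV1 → 3
Mar 11 02:30 start EV4 → 4
Mar 11 07:00 end EV2 → 3
Mar 11 07:00 start EV5 → 4
Mar 11 16:00 end EV4 → 3
Mar 11 21:30 end EV3 → 2
Mar 11 23:00 end EV1 → 1
Mar 12 06:30 end EV5 → 0
Peak is 4, at Mar 11 02:30 (EV1, EV2, EV3, EV4).

4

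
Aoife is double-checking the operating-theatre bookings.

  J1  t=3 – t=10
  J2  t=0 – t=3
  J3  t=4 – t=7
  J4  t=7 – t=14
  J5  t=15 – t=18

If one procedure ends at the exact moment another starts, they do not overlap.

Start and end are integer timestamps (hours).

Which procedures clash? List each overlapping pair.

J1 & J3, J1 & J4

Sorted by start: J2, J1, J3, J4, J5.
J1 starts exactly when J2 ends (back-to-back, no overlap), so nothing later overlaps J2 either.
J3 starts before J1 ends → J1 and J3 overlap.
J4 starts before J1 ends → J1 and J4 overlap.
J5 starts after J1 ends.
J4 starts exactly when J3 ends (back-to-back, no overlap), so nothing later overlaps J3 either.
J5 starts after J4 ends.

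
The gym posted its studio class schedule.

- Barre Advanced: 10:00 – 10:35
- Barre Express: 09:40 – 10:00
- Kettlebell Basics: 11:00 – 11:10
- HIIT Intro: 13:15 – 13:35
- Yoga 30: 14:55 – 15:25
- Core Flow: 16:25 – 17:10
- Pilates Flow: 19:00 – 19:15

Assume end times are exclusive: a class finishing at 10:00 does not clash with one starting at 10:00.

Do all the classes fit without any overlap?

Sorted by start: Barre Express, Barre Advanced, Kettlebell Basics, HIIT Intro, Yoga 30, Core Flow, Pilates Flow.
Barre Advanced starts exactly when Barre Express ends (back-to-back, no overlap), so nothing later overlaps Barre Express either.
Kettlebell Basics starts after Barre Advanced ends, so nothing later overlaps Barre Advanced either.
HIIT Intro starts after Kettlebell Basics ends, so nothing later overlaps Kettlebell Basics either.
Yoga 30 starts after HIIT Intro ends, so nothing later overlaps HIIT Intro either.
Core Flow starts after Yoga 30 ends, so nothing later overlaps Yoga 30 either.
Pilates Flow starts after Core Flow ends.
Every pair is clear; the schedule has no overlaps.

Yes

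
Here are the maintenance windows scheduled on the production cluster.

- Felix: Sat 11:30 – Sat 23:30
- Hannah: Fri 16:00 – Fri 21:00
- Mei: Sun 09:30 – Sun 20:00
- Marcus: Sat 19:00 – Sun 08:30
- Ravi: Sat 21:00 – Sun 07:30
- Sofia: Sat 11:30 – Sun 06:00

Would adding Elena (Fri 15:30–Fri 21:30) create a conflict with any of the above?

Yes — it overlaps Hannah

Hannah: starts Fri 16:00 before Elena ends Fri 21:30, and ends Fri 21:00 after Elena starts Fri 15:30 → overlap.
Felix: starts Sat 11:30 at or after Elena ends Fri 21:30 → clear.
Sofia: starts Sat 11:30 at or after Elena ends Fri 21:30 → clear.
Marcus: starts Sat 19:00 at or after Elena ends Fri 21:30 → clear.
Ravi: starts Sat 21:00 at or after Elena ends Fri 21:30 → clear.
Mei: starts Sun 09:30 at or after Elena ends Fri 21:30 → clear.
Elena overlaps Hannah.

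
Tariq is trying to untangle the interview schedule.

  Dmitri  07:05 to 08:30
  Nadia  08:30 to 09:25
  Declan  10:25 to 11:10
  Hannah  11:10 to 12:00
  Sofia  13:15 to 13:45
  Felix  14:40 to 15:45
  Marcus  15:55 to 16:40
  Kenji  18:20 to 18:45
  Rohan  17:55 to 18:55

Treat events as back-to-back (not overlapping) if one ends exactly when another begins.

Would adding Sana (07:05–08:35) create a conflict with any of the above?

Yes — it overlaps Dmitri, Nadia

Dmitri: starts 07:05 before Sana ends 08:35, and ends 08:30 after Sana starts 07:05 → overlap.
Nadia: starts 08:30 before Sana ends 08:35, and ends 09:25 after Sana starts 07:05 → overlap.
Declan: starts 10:25 at or after Sana ends 08:35 → clear.
Hannah: starts 11:10 at or after Sana ends 08:35 → clear.
Sofia: starts 13:15 at or after Sana ends 08:35 → clear.
Felix: starts 14:40 at or after Sana ends 08:35 → clear.
Marcus: starts 15:55 at or after Sana ends 08:35 → clear.
Rohan: starts 17:55 at or after Sana ends 08:35 → clear.
Kenji: starts 18:20 at or after Sana ends 08:35 → clear.
Sana overlaps Dmitri, Nadia.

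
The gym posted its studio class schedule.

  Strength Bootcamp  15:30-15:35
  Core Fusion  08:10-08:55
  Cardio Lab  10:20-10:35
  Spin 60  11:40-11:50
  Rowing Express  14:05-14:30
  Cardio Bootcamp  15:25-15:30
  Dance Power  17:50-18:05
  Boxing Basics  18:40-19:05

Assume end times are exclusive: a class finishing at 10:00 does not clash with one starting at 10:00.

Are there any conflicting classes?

No

Sorted by start: Core Fusion, Cardio Lab, Spin 60, Rowing Express, Cardio Bootcamp, Strength Bootcamp, Dance Power, Boxing Basics.
Cardio Lab starts after Core Fusion ends — done with Core Fusion.
Spin 60 starts after Cardio Lab ends — done with Cardio Lab.
Rowing Express starts after Spin 60 ends — done with Spin 60.
Cardio Bootcamp starts after Rowing Express ends — done with Rowing Express.
Strength Bootcamp starts exactly when Cardio Bootcamp ends (back-to-back, no overlap) — done with Cardio Bootcamp.
Dance Power starts after Strength Bootcamp ends — done with Strength Bootcamp.
Boxing Basics starts after Dance Power ends.
Every pair is clear; the schedule has no overlaps.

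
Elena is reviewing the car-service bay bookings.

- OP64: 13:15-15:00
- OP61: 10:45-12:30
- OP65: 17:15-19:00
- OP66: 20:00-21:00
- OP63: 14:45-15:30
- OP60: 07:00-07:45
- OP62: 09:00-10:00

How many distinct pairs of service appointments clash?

Two intervals overlap when each starts before the other ends.
Sorted by start: OP60, OP62, OP61, OP64, OP63, OP65, OP66.
OP62 starts after OP60 ends, so nothing later overlaps OP60 either.
OP61 starts after OP62 ends, so nothing later overlaps OP62 either.
OP64 starts after OP61 ends, so nothing later overlaps OP61 either.
OP63 starts before OP64 ends → OP64 and OP63 overlap.
OP65 starts after OP64 ends, so nothing later overlaps OP64 either.
OP65 starts after OP63 ends, so nothing later overlaps OP63 either.
OP66 starts after OP65 ends.
Overlapping pairs: OP63 & OP64 — 1 in total.

1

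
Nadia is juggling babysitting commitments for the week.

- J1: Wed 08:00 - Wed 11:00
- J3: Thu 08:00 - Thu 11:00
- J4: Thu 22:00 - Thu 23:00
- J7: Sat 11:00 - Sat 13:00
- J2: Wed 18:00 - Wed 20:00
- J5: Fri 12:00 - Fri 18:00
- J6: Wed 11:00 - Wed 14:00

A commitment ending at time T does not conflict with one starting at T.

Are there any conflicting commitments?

Sorted by start: J1, J6, J2, J3, J4, J5, J7.
J6 starts exactly when J1 ends (back-to-back, no overlap), so nothing later overlaps J1 either.
J2 starts after J6 ends, so nothing later overlaps J6 either.
J3 starts after J2 ends, so nothing later overlaps J2 either.
J4 starts after J3 ends, so nothing later overlaps J3 either.
J5 starts after J4 ends, so nothing later overlaps J4 either.
J7 starts after J5 ends.
Every pair is clear; the schedule has no overlaps.

No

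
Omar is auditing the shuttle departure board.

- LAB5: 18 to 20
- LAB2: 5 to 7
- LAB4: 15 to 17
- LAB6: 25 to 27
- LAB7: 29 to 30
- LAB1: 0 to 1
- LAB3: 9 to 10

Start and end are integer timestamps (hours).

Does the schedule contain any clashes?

Sorted by start: LAB1, LAB2, LAB3, LAB4, LAB5, LAB6, LAB7.
LAB2 starts after LAB1 ends; LAB1 is clear from here.
LAB3 starts after LAB2 ends; LAB2 is clear from here.
LAB4 starts after LAB3 ends; LAB3 is clear from here.
LAB5 starts after LAB4 ends; LAB4 is clear from here.
LAB6 starts after LAB5 ends; LAB5 is clear from here.
LAB7 starts after LAB6 ends.
Every pair is clear; the schedule has no overlaps.

No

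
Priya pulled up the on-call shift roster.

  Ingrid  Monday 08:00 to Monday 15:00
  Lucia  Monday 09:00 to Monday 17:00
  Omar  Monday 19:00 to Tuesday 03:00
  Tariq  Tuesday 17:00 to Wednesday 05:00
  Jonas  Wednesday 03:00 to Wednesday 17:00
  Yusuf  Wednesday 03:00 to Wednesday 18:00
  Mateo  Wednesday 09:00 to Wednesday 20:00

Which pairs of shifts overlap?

Ingrid & Lucia, Jonas & Mateo, Jonas & Tariq, Jonas & Yusuf, Mateo & Yusuf, Tariq & Yusuf

Sorted by start: Ingrid, Lucia, Omar, Tariq, Jonas, Yusuf, Mateo.
Lucia starts before Ingrid ends → Ingrid and Lucia overlap.
Omar starts after Ingrid ends; Ingrid is clear from here.
Omar starts after Lucia ends; Lucia is clear from here.
Tariq starts after Omar ends; Omar is clear from here.
Jonas starts before Tariq ends → Tariq and Jonas overlap.
Yusuf starts before Tariq ends → Tariq and Yusuf overlap.
Mateo starts after Tariq ends.
Yusuf starts before Jonas ends → Jonas and Yusuf overlap.
Mateo starts before Jonas ends → Jonas and Mateo overlap.
Mateo starts before Yusuf ends → Yusuf and Mateo overlap.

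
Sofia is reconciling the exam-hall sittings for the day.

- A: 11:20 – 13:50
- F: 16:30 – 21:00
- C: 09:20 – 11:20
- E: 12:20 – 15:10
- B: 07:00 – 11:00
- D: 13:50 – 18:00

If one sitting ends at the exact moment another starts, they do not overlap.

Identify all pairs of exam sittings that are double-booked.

A & E, B & C, D & E, D & F

Sorted by start: B, C, A, E, D, F.
C starts before B ends → B and C overlap.
A starts after B ends; B is clear from here.
A starts exactly when C ends (back-to-back, no overlap); C is clear from here.
E starts before A ends → A and E overlap.
D starts exactly when A ends (back-to-back, no overlap); A is clear from here.
D starts before E ends → E and D overlap.
F starts after E ends.
F starts before D ends → D and F overlap.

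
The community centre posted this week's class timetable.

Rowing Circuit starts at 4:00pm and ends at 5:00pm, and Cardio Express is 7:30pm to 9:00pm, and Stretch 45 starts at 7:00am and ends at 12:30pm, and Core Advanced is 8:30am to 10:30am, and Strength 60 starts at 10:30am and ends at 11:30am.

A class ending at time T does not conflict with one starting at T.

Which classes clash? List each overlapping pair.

Sorted by start: Stretch 45, Core Advanced, Strength 60, Rowing Circuit, Cardio Express.
Core Advanced starts before Stretch 45 ends → Stretch 45 and Core Advanced overlap.
Strength 60 starts before Stretch 45 ends → Stretch 45 and Strength 60 overlap.
Rowing Circuit starts after Stretch 45 ends, so nothing later overlaps Stretch 45 either.
Strength 60 starts exactly when Core Advanced ends (back-to-back, no overlap), so nothing later overlaps Core Advanced either.
Rowing Circuit starts after Strength 60 ends, so nothing later overlaps Strength 60 either.
Cardio Express starts after Rowing Circuit ends.

Core Advanced & Stretch 45, Strength 60 & Stretch 45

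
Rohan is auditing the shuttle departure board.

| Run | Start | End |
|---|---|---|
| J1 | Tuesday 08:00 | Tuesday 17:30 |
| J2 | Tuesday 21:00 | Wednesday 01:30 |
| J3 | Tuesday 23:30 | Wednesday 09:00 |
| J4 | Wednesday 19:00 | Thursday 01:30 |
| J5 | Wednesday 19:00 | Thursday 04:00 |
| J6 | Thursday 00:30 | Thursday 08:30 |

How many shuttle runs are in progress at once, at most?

Walk through starts and ends in time order (an end at T is processed before a start at T):
Tuesday 08:00 start J1 → 1
Tuesday 17:30 end J1 → 0
Tuesday 21:00 start J2 → 1
Tuesday 23:30 start J3 → 2
Wednesday 01:30 end J2 → 1
Wednesday 09:00 end J3 → 0
Wednesday 19:00 start J4 → 1
Wednesday 19:00 start J5 → 2
Thursday 00:30 start J6 → 3
Thursday 01:30 end J4 → 2
Thursday 04:00 end J5 → 1
Thursday 08:30 end J6 → 0
Peak is 3, at Thursday 00:30 (J4, J5, J6).

3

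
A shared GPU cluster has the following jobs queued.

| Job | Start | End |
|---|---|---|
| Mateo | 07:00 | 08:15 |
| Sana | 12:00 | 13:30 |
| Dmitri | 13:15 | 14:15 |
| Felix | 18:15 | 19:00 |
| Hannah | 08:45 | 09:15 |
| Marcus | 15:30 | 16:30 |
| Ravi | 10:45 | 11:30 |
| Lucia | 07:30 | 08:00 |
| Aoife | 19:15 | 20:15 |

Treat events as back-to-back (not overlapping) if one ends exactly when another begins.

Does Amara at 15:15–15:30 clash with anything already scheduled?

No — it doesn't clash with anything

Mateo: ends 08:15 at or before Amara starts 15:15 → clear.
Lucia: ends 08:00 at or before Amara starts 15:15 → clear.
Hannah: ends 09:15 at or before Amara starts 15:15 → clear.
Ravi: ends 11:30 at or before Amara starts 15:15 → clear.
Sana: ends 13:30 at or before Amara starts 15:15 → clear.
Dmitri: ends 14:15 at or before Amara starts 15:15 → clear.
Marcus: starts 15:30 at or after Amara ends 15:30 → clear.
Felix: starts 18:15 at or after Amara ends 15:30 → clear.
Aoife: starts 19:15 at or after Amara ends 15:30 → clear.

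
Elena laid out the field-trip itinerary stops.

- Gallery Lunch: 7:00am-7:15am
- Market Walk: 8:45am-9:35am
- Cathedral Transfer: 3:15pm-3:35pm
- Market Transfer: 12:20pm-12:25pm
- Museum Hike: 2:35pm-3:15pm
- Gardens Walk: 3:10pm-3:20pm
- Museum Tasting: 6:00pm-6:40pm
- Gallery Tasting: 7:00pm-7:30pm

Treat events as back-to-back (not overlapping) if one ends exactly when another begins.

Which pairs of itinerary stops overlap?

Two intervals overlap when each starts before the other ends.
Sorted by start: Gallery Lunch, Market Walk, Market Transfer, Museum Hike, Gardens Walk, Cathedral Transfer, Museum Tasting, Gallery Tasting.
Market Walk starts after Gallery Lunch ends, so Gallery Lunch has no further overlaps.
Market Transfer starts after Market Walk ends, so Market Walk has no further overlaps.
Museum Hike starts after Market Transfer ends, so Market Transfer has no further overlaps.
Gardens Walk starts before Museum Hike ends → Museum Hike and Gardens Walk overlap.
Cathedral Transfer starts exactly when Museum Hike ends (back-to-back, no overlap), so Museum Hike has no further overlaps.
Cathedral Transfer starts before Gardens Walk ends → Gardens Walk and Cathedral Transfer overlap.
Museum Tasting starts after Gardens Walk ends, so Gardens Walk has no further overlaps.
Museum Tasting starts after Cathedral Transfer ends, so Cathedral Transfer has no further overlaps.
Gallery Tasting starts after Museum Tasting ends.

Cathedral Transfer & Gardens Walk, Gardens Walk & Museum Hike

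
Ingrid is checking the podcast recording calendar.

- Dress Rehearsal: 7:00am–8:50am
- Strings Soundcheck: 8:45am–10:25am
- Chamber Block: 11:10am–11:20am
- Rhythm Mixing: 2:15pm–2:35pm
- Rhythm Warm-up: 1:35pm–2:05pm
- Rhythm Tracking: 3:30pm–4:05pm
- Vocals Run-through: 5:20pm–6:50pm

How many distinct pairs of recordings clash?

1

Sorted by start: Dress Rehearsal, Strings Soundcheck, Chamber Block, Rhythm Warm-up, Rhythm Mixing, Rhythm Tracking, Vocals Run-through.
Strings Soundcheck starts before Dress Rehearsal ends → Dress Rehearsal and Strings Soundcheck overlap.
Chamber Block starts after Dress Rehearsal ends; Dress Rehearsal is clear from here.
Chamber Block starts after Strings Soundcheck ends; Strings Soundcheck is clear from here.
Rhythm Warm-up starts after Chamber Block ends; Chamber Block is clear from here.
Rhythm Mixing starts after Rhythm Warm-up ends; Rhythm Warm-up is clear from here.
Rhythm Tracking starts after Rhythm Mixing ends; Rhythm Mixing is clear from here.
Vocals Run-through starts after Rhythm Tracking ends.
Overlapping pairs: Dress Rehearsal & Strings Soundcheck — 1 in total.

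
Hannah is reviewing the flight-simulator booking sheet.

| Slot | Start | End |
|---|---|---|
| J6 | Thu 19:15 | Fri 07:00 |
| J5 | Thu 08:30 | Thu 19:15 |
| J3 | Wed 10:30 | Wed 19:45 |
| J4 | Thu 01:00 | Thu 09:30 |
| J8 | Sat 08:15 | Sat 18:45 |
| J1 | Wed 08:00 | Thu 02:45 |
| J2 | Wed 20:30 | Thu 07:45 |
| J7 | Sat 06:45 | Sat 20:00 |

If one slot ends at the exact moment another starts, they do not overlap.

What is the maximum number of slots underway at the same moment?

3

Walk through starts and ends in time order (an end at T is processed before a start at T):
Wed 08:00 start J1 → 1
Wed 10:30 start J3 → 2
Wed 19:45 end J3 → 1
Wed 20:30 start J2 → 2
Thu 01:00 start J4 → 3
Thu 02:45 end J1 → 2
Thu 07:45 end J2 → 1
Thu 08:30 start J5 → 2
Thu 09:30 end J4 → 1
Thu 19:15 end J5 → 0
Thu 19:15 start J6 → 1
Fri 07:00 end J6 → 0
Sat 06:45 start J7 → 1
Sat 08:15 start J8 → 2
Sat 18:45 end J8 → 1
Sat 20:00 end J7 → 0
Peak is 3, at Thu 01:00 (J1, J2, J4).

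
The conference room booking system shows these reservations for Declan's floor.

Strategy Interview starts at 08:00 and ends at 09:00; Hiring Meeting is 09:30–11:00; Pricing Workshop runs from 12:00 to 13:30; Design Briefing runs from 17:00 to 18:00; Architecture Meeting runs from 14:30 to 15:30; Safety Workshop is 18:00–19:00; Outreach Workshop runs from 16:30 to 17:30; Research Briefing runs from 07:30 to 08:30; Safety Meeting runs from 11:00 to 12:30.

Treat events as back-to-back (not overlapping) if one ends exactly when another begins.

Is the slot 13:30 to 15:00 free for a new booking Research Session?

Research Briefing: ends 08:30 at or before Research Session starts 13:30 → clear.
Strategy Interview: ends 09:00 at or before Research Session starts 13:30 → clear.
Hiring Meeting: ends 11:00 at or before Research Session starts 13:30 → clear.
Safety Meeting: ends 12:30 at or before Research Session starts 13:30 → clear.
Pricing Workshop: ends 13:30 at or before Research Session starts 13:30 → clear.
Architecture Meeting: starts 14:30 before Research Session ends 15:00, and ends 15:30 after Research Session starts 13:30 → overlap.
Outreach Workshop: starts 16:30 at or after Research Session ends 15:00 → clear.
Design Briefing: starts 17:00 at or after Research Session ends 15:00 → clear.
Safety Workshop: starts 18:00 at or after Research Session ends 15:00 → clear.
Research Session overlaps Architecture Meeting.

No — it overlaps Architecture Meeting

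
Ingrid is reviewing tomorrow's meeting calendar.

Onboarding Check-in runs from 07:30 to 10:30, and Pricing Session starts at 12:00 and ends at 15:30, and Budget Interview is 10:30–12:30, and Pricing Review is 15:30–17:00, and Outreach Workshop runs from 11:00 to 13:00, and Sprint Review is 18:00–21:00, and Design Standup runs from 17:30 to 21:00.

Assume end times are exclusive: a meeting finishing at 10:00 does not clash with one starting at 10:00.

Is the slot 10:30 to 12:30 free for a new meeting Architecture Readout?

Onboarding Check-in: ends 10:30 at or before Architecture Readout starts 10:30 → clear.
Budget Interview: starts 10:30 before Architecture Readout ends 12:30, and ends 12:30 after Architecture Readout starts 10:30 → overlap.
Outreach Workshop: starts 11:00 before Architecture Readout ends 12:30, and ends 13:00 after Architecture Readout starts 10:30 → overlap.
Pricing Session: starts 12:00 before Architecture Readout ends 12:30, and ends 15:30 after Architecture Readout starts 10:30 → overlap.
Pricing Review: starts 15:30 at or after Architecture Readout ends 12:30 → clear.
Design Standup: starts 17:30 at or after Architecture Readout ends 12:30 → clear.
Sprint Review: starts 18:00 at or after Architecture Readout ends 12:30 → clear.
Architecture Readout overlaps Pricing Session, Budget Interview, Outreach Workshop.

No — it overlaps Budget Interview, Outreach Workshop, Pricing Session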